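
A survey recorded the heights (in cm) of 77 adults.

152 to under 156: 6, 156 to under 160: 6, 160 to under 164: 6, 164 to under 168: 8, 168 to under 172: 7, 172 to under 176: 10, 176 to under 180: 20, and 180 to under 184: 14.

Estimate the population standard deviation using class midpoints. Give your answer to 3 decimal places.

Midpoints: 154, 158, 162, 166, 170, 174, 178, 182
n = 77, Σfm = 13210, mean = 171.5584
Σfm² = 2272468
Σf(m − x̄)² = Σfm² − (Σfm)²/n = 2272468 − 13210²/77 = 6180.9870
Population variance = 6180.9870 / 77 = 80.2726
Standard deviation = √80.2726 = 8.9595

8.959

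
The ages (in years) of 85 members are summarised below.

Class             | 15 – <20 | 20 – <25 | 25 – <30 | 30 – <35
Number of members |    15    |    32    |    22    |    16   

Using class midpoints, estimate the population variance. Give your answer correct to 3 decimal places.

24.443

Midpoints: 17.5, 22.5, 27.5, 32.5
n = 85, Σfm = 2107.5, mean = 24.7941
Σfm² = 54331.25
Σf(m − x̄)² = Σfm² − (Σfm)²/n = 54331.25 − 2107.5²/85 = 2077.6471
Population variance = 2077.6471 / 85 = 24.4429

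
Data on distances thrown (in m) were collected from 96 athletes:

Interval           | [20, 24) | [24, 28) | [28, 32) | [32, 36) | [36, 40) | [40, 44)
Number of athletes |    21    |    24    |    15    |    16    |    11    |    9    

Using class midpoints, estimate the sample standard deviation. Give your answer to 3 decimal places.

Midpoints: 22, 26, 30, 34, 38, 42
n = 96, Σfm = 2876, mean = 29.9583
Σfm² = 90144
Σf(m − x̄)² = Σfm² − (Σfm)²/n = 90144 − 2876²/96 = 3983.8333
Sample variance = 3983.8333 / 95 = 41.9351
Standard deviation = √41.9351 = 6.4757

6.476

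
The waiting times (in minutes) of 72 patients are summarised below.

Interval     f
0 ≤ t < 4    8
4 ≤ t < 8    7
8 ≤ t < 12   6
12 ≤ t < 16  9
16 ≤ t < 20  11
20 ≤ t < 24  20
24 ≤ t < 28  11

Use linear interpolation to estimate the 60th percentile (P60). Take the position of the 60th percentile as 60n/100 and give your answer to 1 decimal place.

20.4

Cumulative frequencies: 8, 15, 21, 30, 41, 61, 72
n = 72; position = 60n/100 = 43.2.
This falls in the class 20 ≤ t < 24: L = 20, F = 41, f = 20, h = 4.
60th percentile ≈ 20 + ((43.2 − 41) / 20) × 4 = 20.4400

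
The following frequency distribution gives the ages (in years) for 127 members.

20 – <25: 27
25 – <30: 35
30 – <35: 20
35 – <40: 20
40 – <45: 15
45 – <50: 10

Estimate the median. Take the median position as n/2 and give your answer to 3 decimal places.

30.375

Cumulative frequencies: 27, 62, 82, 102, 117, 127
n = 127; position = n/2 = 63.5.
This falls in the class 30 – <35: L = 30, F = 62, f = 20, h = 5.
Median ≈ 30 + ((63.5 − 62) / 20) × 5 = 30.3750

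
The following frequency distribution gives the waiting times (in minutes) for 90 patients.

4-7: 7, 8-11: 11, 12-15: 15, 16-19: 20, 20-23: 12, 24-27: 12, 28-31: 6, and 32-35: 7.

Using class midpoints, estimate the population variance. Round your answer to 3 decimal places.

Midpoints: 5.5, 9.5, 13.5, 17.5, 21.5, 25.5, 29.5, 33.5
n = 90, Σfm = 1671, mean = 18.5667
Σfm² = 36490.5
Σf(m − x̄)² = Σfm² − (Σfm)²/n = 36490.5 − 1671²/90 = 5465.6000
Population variance = 5465.6000 / 90 = 60.7289

60.729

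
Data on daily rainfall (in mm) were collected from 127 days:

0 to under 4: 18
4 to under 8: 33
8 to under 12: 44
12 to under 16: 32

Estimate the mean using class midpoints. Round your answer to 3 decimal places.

Midpoints: 2, 6, 10, 14
Σfm = 18×2 + 33×6 + 44×10 + 32×14 = 1122
n = Σf = 127
Mean = 1122 / 127 = 8.8346

8.835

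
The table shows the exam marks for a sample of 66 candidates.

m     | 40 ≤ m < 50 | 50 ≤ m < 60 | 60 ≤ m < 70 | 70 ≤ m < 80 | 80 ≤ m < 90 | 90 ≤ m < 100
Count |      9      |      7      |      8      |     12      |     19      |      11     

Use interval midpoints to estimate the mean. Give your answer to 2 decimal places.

73.79

Midpoints: 45, 55, 65, 75, 85, 95
Σfm = 9×45 + 7×55 + 8×65 + 12×75 + 19×85 + 11×95 = 4870
n = Σf = 66
Mean = 4870 / 66 = 73.7879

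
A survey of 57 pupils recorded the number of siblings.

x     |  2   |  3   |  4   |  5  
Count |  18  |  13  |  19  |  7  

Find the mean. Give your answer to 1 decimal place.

3.3

Values: 2, 3, 4, 5
Σfx = 18×2 + 13×3 + 19×4 + 7×5 = 186
n = Σf = 57
Mean = 186 / 57 = 3.2632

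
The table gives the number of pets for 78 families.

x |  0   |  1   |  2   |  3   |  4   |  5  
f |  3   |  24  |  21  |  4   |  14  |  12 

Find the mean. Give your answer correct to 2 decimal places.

2.49

Values: 0, 1, 2, 3, 4, 5
Σfx = 3×0 + 24×1 + 21×2 + 4×3 + 14×4 + 12×5 = 194
n = Σf = 78
Mean = 194 / 78 = 2.4872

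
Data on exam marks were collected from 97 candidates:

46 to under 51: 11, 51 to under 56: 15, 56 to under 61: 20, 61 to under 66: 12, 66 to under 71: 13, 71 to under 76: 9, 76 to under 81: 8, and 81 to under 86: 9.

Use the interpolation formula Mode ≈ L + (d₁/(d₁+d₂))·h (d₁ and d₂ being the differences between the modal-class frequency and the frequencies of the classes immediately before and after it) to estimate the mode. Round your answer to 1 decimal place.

Modal class: 56 to under 61 (highest frequency 20).
d₁ = 20 − 15 = 5, d₂ = 20 − 12 = 8
Mode ≈ 56 + (5/(5+8)) × 5 = 56 + 1.9231 = 57.9231

57.9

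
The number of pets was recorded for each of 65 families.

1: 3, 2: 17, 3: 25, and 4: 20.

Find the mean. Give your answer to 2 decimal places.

Values: 1, 2, 3, 4
Σfx = 3×1 + 17×2 + 25×3 + 20×4 = 192
n = Σf = 65
Mean = 192 / 65 = 2.9538

2.95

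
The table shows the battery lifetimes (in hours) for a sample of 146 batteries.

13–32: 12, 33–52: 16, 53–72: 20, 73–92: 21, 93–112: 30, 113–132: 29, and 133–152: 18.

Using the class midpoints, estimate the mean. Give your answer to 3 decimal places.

89.897

Midpoints: 22.5, 42.5, 62.5, 82.5, 102.5, 122.5, 142.5
Σfm = 12×22.5 + 16×42.5 + 20×62.5 + 21×82.5 + 30×102.5 + 29×122.5 + 18×142.5 = 13125
n = Σf = 146
Mean = 13125 / 146 = 89.8973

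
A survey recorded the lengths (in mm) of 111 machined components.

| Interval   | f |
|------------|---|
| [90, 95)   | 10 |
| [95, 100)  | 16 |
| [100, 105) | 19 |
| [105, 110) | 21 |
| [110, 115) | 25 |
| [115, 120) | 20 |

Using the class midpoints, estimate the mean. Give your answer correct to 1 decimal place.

106.8

Midpoints: 92.5, 97.5, 102.5, 107.5, 112.5, 117.5
Σfm = 10×92.5 + 16×97.5 + 19×102.5 + 21×107.5 + 25×112.5 + 20×117.5 = 11852.5
n = Σf = 111
Mean = 11852.5 / 111 = 106.7793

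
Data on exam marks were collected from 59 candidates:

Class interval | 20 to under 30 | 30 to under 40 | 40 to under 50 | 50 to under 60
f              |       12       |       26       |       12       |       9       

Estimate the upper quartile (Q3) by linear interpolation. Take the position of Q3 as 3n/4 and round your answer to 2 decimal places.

Cumulative frequencies: 12, 38, 50, 59
n = 59; position = 3n/4 = 44.25.
This falls in the class 40 to under 50: L = 40, F = 38, f = 12, h = 10.
Upper quartile ≈ 40 + ((44.25 − 38) / 12) × 10 = 45.2083

45.21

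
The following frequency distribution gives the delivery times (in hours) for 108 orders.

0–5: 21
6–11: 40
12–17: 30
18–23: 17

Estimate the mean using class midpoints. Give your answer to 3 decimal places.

Midpoints: 2.5, 8.5, 14.5, 20.5
Σfm = 21×2.5 + 40×8.5 + 30×14.5 + 17×20.5 = 1176
n = Σf = 108
Mean = 1176 / 108 = 10.8889

10.889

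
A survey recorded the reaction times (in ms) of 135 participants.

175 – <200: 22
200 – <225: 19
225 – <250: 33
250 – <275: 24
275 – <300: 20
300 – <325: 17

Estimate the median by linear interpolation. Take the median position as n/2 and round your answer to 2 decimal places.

245.08

Cumulative frequencies: 22, 41, 74, 98, 118, 135
n = 135; position = n/2 = 67.5.
This falls in the class 225 – <250: L = 225, F = 41, f = 33, h = 25.
Median ≈ 225 + ((67.5 − 41) / 33) × 25 = 245.0758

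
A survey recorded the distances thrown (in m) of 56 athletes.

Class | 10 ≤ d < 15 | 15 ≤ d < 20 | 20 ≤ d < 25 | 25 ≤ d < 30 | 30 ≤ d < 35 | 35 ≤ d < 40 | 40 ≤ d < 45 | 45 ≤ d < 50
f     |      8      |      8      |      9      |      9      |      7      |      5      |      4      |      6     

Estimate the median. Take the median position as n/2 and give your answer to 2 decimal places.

Cumulative frequencies: 8, 16, 25, 34, 41, 46, 50, 56
n = 56; position = n/2 = 28.
This falls in the class 25 ≤ d < 30: L = 25, F = 25, f = 9, h = 5.
Median ≈ 25 + ((28 − 25) / 9) × 5 = 26.6667

26.67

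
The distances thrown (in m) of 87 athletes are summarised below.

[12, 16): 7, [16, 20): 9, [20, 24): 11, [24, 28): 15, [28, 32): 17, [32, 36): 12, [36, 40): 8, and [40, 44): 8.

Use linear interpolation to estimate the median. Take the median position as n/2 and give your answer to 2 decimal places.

28.35

Cumulative frequencies: 7, 16, 27, 42, 59, 71, 79, 87
n = 87; position = n/2 = 43.5.
This falls in the class [28, 32): L = 28, F = 42, f = 17, h = 4.
Median ≈ 28 + ((43.5 − 42) / 17) × 4 = 28.3529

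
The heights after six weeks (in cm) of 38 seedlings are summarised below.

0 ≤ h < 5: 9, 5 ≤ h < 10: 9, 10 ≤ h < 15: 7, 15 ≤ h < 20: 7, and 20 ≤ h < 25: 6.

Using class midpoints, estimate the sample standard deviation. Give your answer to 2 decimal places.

Midpoints: 2.5, 7.5, 12.5, 17.5, 22.5
n = 38, Σfm = 435, mean = 11.4474
Σfm² = 6837.5
Σf(m − x̄)² = Σfm² − (Σfm)²/n = 6837.5 − 435²/38 = 1857.8947
Sample variance = 1857.8947 / 37 = 50.2134
Standard deviation = √50.2134 = 7.0861

7.09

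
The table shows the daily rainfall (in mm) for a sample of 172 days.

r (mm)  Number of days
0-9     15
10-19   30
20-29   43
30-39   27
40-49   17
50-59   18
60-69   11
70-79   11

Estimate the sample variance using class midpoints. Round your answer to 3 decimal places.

386.033

Midpoints: 4.5, 14.5, 24.5, 34.5, 44.5, 54.5, 64.5, 74.5
n = 172, Σfm = 5754, mean = 33.4535
Σfm² = 258503
Σf(m − x̄)² = Σfm² − (Σfm)²/n = 258503 − 5754²/172 = 66011.6279
Sample variance = 66011.6279 / 171 = 386.0329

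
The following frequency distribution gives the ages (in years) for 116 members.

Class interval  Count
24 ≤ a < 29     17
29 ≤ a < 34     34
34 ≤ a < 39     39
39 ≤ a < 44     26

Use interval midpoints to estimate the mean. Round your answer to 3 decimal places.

Midpoints: 26.5, 31.5, 36.5, 41.5
Σfm = 17×26.5 + 34×31.5 + 39×36.5 + 26×41.5 = 4024
n = Σf = 116
Mean = 4024 / 116 = 34.6897

34.690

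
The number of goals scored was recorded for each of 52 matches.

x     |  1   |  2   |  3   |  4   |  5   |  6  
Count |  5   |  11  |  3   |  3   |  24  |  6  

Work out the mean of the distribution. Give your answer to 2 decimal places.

3.92

Values: 1, 2, 3, 4, 5, 6
Σfx = 5×1 + 11×2 + 3×3 + 3×4 + 24×5 + 6×6 = 204
n = Σf = 52
Mean = 204 / 52 = 3.9231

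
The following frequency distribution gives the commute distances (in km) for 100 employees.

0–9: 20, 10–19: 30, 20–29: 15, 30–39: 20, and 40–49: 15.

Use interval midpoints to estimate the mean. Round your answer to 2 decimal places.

22.50

Midpoints: 4.5, 14.5, 24.5, 34.5, 44.5
Σfm = 20×4.5 + 30×14.5 + 15×24.5 + 20×34.5 + 15×44.5 = 2250
n = Σf = 100
Mean = 2250 / 100 = 22.5000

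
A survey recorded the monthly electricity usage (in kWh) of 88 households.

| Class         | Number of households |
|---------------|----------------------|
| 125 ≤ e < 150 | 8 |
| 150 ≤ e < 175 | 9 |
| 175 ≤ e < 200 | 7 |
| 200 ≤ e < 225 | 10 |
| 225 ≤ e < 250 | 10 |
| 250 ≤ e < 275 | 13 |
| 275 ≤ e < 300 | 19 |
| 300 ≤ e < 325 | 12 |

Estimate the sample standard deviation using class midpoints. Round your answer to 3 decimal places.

56.465

Midpoints: 137.5, 162.5, 187.5, 212.5, 237.5, 262.5, 287.5, 312.5
n = 88, Σfm = 21000, mean = 238.6364
Σfm² = 5288750
Σf(m − x̄)² = Σfm² − (Σfm)²/n = 5288750 − 21000²/88 = 277386.3636
Sample variance = 277386.3636 / 87 = 3188.3490
Standard deviation = √3188.3490 = 56.4655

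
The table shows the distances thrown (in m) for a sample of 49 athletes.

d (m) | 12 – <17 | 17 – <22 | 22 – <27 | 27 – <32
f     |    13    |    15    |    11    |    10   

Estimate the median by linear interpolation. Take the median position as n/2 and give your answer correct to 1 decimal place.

Cumulative frequencies: 13, 28, 39, 49
n = 49; position = n/2 = 24.5.
This falls in the class 17 – <22: L = 17, F = 13, f = 15, h = 5.
Median ≈ 17 + ((24.5 − 13) / 15) × 5 = 20.8333

20.8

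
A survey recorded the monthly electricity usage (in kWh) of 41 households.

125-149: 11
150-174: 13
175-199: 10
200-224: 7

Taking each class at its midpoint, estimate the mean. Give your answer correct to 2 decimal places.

169.93

Midpoints: 137, 162, 187, 212
Σfm = 11×137 + 13×162 + 10×187 + 7×212 = 6967
n = Σf = 41
Mean = 6967 / 41 = 169.9268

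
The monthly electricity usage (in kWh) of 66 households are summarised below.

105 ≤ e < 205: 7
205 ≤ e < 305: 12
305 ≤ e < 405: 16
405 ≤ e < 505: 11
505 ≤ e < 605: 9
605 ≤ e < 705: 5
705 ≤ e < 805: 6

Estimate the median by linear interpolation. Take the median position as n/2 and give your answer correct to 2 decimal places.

Cumulative frequencies: 7, 19, 35, 46, 55, 60, 66
n = 66; position = n/2 = 33.
This falls in the class 305 ≤ e < 405: L = 305, F = 19, f = 16, h = 100.
Median ≈ 305 + ((33 − 19) / 16) × 100 = 392.5000

392.50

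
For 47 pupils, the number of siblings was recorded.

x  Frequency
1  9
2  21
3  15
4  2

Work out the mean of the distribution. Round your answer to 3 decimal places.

Values: 1, 2, 3, 4
Σfx = 9×1 + 21×2 + 15×3 + 2×4 = 104
n = Σf = 47
Mean = 104 / 47 = 2.2128

2.213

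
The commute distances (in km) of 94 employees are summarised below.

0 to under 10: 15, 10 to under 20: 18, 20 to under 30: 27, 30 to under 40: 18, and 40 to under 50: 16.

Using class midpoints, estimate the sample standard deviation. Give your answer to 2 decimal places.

13.11

Midpoints: 5, 15, 25, 35, 45
n = 94, Σfm = 2370, mean = 25.2128
Σfm² = 75750
Σf(m − x̄)² = Σfm² − (Σfm)²/n = 75750 − 2370²/94 = 15995.7447
Sample variance = 15995.7447 / 93 = 171.9973
Standard deviation = √171.9973 = 13.1148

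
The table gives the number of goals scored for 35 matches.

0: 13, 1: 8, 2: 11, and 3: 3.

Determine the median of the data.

Cumulative frequencies: 13, 21, 32, 35
n = 35, so the median is the value in position (n+1)/2 = 18.
Position 18 falls at value 1.

1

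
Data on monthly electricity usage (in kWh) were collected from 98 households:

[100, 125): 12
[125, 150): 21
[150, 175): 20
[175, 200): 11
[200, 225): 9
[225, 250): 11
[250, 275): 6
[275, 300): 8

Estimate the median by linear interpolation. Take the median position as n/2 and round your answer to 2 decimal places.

Cumulative frequencies: 12, 33, 53, 64, 73, 84, 90, 98
n = 98; position = n/2 = 49.
This falls in the class [150, 175): L = 150, F = 33, f = 20, h = 25.
Median ≈ 150 + ((49 − 33) / 20) × 25 = 170.0000

170.00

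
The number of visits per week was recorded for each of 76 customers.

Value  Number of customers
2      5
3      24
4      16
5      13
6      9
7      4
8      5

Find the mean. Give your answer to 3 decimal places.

Values: 2, 3, 4, 5, 6, 7, 8
Σfx = 5×2 + 24×3 + 16×4 + 13×5 + 9×6 + 4×7 + 5×8 = 333
n = Σf = 76
Mean = 333 / 76 = 4.3816

4.382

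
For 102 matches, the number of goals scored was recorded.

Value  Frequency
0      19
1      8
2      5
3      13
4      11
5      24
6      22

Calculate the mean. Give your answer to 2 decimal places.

3.46

Values: 0, 1, 2, 3, 4, 5, 6
Σfx = 19×0 + 8×1 + 5×2 + 13×3 + 11×4 + 24×5 + 22×6 = 353
n = Σf = 102
Mean = 353 / 102 = 3.4608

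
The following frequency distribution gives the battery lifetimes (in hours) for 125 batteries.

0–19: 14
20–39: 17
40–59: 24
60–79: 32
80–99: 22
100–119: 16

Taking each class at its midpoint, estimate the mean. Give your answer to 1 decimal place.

62.1

Midpoints: 9.5, 29.5, 49.5, 69.5, 89.5, 109.5
Σfm = 14×9.5 + 17×29.5 + 24×49.5 + 32×69.5 + 22×89.5 + 16×109.5 = 7767.5
n = Σf = 125
Mean = 7767.5 / 125 = 62.1400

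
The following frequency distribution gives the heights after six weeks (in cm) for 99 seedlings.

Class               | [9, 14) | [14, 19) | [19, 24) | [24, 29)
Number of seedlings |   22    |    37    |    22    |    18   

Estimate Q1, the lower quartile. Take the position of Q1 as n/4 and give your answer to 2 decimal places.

Cumulative frequencies: 22, 59, 81, 99
n = 99; position = n/4 = 24.75.
This falls in the class [14, 19): L = 14, F = 22, f = 37, h = 5.
Lower quartile ≈ 14 + ((24.75 − 22) / 37) × 5 = 14.3716

14.37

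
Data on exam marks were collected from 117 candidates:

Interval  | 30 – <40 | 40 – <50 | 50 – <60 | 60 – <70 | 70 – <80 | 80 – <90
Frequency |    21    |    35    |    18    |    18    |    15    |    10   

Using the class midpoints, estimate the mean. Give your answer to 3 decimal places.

Midpoints: 35, 45, 55, 65, 75, 85
Σfm = 21×35 + 35×45 + 18×55 + 18×65 + 15×75 + 10×85 = 6445
n = Σf = 117
Mean = 6445 / 117 = 55.0855

55.085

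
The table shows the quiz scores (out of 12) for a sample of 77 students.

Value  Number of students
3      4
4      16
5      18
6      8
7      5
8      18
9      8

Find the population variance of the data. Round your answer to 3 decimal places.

Values: 3, 4, 5, 6, 7, 8, 9
n = 77, Σfx = 465, mean = 6.0390
Σfx² = 3075
Σf(x − x̄)² = Σfx² − (Σfx)²/n = 3075 − 465²/77 = 266.8831
Population variance = 266.8831 / 77 = 3.4660

3.466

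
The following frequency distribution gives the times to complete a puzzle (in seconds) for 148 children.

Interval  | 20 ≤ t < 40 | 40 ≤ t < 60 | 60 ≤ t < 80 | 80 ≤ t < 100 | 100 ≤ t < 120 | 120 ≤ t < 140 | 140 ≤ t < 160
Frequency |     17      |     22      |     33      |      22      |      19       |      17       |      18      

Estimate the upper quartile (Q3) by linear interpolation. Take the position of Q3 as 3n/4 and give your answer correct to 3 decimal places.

117.895

Cumulative frequencies: 17, 39, 72, 94, 113, 130, 148
n = 148; position = 3n/4 = 111.
This falls in the class 100 ≤ t < 120: L = 100, F = 94, f = 19, h = 20.
Upper quartile ≈ 100 + ((111 − 94) / 19) × 20 = 117.8947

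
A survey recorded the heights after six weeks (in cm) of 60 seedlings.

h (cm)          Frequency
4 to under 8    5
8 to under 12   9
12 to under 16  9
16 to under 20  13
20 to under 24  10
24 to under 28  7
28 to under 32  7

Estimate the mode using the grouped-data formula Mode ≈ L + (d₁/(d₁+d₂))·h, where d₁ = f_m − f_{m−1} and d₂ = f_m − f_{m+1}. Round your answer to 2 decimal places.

18.29

Modal class: 16 to under 20 (highest frequency 13).
d₁ = 13 − 9 = 4, d₂ = 13 − 10 = 3
Mode ≈ 16 + (4/(4+3)) × 4 = 16 + 2.2857 = 18.2857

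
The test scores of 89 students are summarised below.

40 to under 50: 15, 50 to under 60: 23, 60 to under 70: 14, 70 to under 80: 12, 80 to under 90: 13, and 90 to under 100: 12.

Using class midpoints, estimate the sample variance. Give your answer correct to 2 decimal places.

Midpoints: 45, 55, 65, 75, 85, 95
n = 89, Σfm = 5995, mean = 67.3596
Σfm² = 428825
Σf(m − x̄)² = Σfm² − (Σfm)²/n = 428825 − 5995²/89 = 25004.4944
Sample variance = 25004.4944 / 88 = 284.1420

284.14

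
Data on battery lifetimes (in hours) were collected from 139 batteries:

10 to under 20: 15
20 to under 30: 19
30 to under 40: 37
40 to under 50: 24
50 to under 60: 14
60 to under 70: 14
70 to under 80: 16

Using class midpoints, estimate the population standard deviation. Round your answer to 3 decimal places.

Midpoints: 15, 25, 35, 45, 55, 65, 75
n = 139, Σfm = 5955, mean = 42.8417
Σfm² = 300675
Σf(m − x̄)² = Σfm² − (Σfm)²/n = 300675 − 5955²/139 = 45552.5180
Population variance = 45552.5180 / 139 = 327.7160
Standard deviation = √327.7160 = 18.1029

18.103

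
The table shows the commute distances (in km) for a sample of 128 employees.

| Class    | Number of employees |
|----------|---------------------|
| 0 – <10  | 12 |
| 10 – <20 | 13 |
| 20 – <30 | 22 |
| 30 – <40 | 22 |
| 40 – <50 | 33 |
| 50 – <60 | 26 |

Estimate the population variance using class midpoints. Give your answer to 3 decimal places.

249.213

Midpoints: 5, 15, 25, 35, 45, 55
n = 128, Σfm = 4490, mean = 35.0781
Σfm² = 189400
Σf(m − x̄)² = Σfm² − (Σfm)²/n = 189400 − 4490²/128 = 31899.2188
Population variance = 31899.2188 / 128 = 249.2126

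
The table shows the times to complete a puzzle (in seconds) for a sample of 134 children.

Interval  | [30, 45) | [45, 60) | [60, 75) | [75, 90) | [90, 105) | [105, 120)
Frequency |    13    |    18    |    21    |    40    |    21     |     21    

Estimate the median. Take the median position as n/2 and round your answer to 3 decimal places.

Cumulative frequencies: 13, 31, 52, 92, 113, 134
n = 134; position = n/2 = 67.
This falls in the class [75, 90): L = 75, F = 52, f = 40, h = 15.
Median ≈ 75 + ((67 − 52) / 40) × 15 = 80.6250

80.625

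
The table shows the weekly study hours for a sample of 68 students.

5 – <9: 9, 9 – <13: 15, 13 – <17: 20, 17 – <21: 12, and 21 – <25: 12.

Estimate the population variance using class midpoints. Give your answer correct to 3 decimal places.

Midpoints: 7, 11, 15, 19, 23
n = 68, Σfm = 1032, mean = 15.1765
Σfm² = 17436
Σf(m − x̄)² = Σfm² − (Σfm)²/n = 17436 − 1032²/68 = 1773.8824
Population variance = 1773.8824 / 68 = 26.0865

26.087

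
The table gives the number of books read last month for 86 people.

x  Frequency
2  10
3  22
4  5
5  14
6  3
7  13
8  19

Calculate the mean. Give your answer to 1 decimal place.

5.1

Values: 2, 3, 4, 5, 6, 7, 8
Σfx = 10×2 + 22×3 + 5×4 + 14×5 + 3×6 + 13×7 + 19×8 = 437
n = Σf = 86
Mean = 437 / 86 = 5.0814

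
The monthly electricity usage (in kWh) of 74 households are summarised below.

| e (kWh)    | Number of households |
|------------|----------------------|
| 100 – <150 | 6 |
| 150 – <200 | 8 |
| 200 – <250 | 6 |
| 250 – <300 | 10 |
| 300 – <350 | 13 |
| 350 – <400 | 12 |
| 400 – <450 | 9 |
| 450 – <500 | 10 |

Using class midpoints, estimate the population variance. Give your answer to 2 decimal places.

Midpoints: 125, 175, 225, 275, 325, 375, 425, 475
n = 74, Σfm = 23550, mean = 318.2432
Σfm² = 8341250
Σf(m − x̄)² = Σfm² − (Σfm)²/n = 8341250 − 23550²/74 = 846621.6216
Population variance = 846621.6216 / 74 = 11440.8327

11440.83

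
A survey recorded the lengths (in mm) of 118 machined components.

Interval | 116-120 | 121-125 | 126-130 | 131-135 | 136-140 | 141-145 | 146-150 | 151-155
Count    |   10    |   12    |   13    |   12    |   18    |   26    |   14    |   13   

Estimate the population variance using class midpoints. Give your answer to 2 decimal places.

111.71

Midpoints: 118, 123, 128, 133, 138, 143, 148, 153
n = 118, Σfm = 16179, mean = 137.1102
Σfm² = 2231487
Σf(m − x̄)² = Σfm² − (Σfm)²/n = 2231487 − 16179²/118 = 13181.5678
Population variance = 13181.5678 / 118 = 111.7082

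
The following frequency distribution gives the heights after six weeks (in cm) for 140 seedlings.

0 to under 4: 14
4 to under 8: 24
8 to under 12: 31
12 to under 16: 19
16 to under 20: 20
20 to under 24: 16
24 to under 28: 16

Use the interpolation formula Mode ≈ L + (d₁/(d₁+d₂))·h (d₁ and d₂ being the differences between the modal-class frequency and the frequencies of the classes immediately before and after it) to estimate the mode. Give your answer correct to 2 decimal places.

9.47

Modal class: 8 to under 12 (highest frequency 31).
d₁ = 31 − 24 = 7, d₂ = 31 − 19 = 12
Mode ≈ 8 + (7/(7+12)) × 4 = 8 + 1.4737 = 9.4737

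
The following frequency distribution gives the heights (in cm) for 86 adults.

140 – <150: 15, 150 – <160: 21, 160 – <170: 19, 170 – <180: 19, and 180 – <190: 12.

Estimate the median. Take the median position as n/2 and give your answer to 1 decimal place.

163.7

Cumulative frequencies: 15, 36, 55, 74, 86
n = 86; position = n/2 = 43.
This falls in the class 160 – <170: L = 160, F = 36, f = 19, h = 10.
Median ≈ 160 + ((43 − 36) / 19) × 10 = 163.6842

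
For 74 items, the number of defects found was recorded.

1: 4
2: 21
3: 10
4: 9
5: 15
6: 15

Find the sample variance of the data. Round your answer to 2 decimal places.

Values: 1, 2, 3, 4, 5, 6
n = 74, Σfx = 277, mean = 3.7432
Σfx² = 1237
Σf(x − x̄)² = Σfx² − (Σfx)²/n = 1237 − 277²/74 = 200.1216
Sample variance = 200.1216 / 73 = 2.7414

2.74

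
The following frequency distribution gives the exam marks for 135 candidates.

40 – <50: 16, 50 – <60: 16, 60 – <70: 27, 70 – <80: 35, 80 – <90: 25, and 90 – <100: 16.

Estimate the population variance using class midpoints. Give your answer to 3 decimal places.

226.283

Midpoints: 45, 55, 65, 75, 85, 95
n = 135, Σfm = 9625, mean = 71.2963
Σfm² = 716775
Σf(m − x̄)² = Σfm² − (Σfm)²/n = 716775 − 9625²/135 = 30548.1481
Population variance = 30548.1481 / 135 = 226.2826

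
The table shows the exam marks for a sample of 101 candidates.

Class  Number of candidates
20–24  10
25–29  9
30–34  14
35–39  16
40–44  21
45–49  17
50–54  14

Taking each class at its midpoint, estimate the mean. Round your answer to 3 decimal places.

38.733

Midpoints: 22, 27, 32, 37, 42, 47, 52
Σfm = 10×22 + 9×27 + 14×32 + 16×37 + 21×42 + 17×47 + 14×52 = 3912
n = Σf = 101
Mean = 3912 / 101 = 38.7327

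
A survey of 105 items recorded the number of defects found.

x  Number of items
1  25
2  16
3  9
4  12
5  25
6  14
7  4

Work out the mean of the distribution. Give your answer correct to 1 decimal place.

3.5

Values: 1, 2, 3, 4, 5, 6, 7
Σfx = 25×1 + 16×2 + 9×3 + 12×4 + 25×5 + 14×6 + 4×7 = 369
n = Σf = 105
Mean = 369 / 105 = 3.5143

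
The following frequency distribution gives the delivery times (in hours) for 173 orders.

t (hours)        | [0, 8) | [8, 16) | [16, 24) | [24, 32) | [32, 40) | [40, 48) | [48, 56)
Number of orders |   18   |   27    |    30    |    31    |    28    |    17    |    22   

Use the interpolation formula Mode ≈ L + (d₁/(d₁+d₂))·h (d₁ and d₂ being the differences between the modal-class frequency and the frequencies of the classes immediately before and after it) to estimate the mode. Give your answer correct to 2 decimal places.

26.00

Modal class: [24, 32) (highest frequency 31).
d₁ = 31 − 30 = 1, d₂ = 31 − 28 = 3
Mode ≈ 24 + (1/(1+3)) × 8 = 24 + 2.0000 = 26.0000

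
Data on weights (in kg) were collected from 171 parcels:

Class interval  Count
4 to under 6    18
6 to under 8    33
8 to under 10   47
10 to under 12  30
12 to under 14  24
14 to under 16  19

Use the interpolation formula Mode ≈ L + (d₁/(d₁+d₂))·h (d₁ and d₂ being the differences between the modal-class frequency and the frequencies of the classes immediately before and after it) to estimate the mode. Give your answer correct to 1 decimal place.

Modal class: 8 to under 10 (highest frequency 47).
d₁ = 47 − 33 = 14, d₂ = 47 − 30 = 17
Mode ≈ 8 + (14/(14+17)) × 2 = 8 + 0.9032 = 8.9032

8.9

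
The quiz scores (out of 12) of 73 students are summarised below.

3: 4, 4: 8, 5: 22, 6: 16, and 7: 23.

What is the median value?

6

Cumulative frequencies: 4, 12, 34, 50, 73
n = 73, so the median is the value in position (n+1)/2 = 37.
Position 37 falls at value 6.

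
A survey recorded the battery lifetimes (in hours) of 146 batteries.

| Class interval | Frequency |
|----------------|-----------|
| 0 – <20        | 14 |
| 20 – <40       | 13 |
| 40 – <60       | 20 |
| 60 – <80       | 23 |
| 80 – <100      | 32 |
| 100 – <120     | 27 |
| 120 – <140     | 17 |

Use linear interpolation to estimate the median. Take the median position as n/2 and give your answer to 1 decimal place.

Cumulative frequencies: 14, 27, 47, 70, 102, 129, 146
n = 146; position = n/2 = 73.
This falls in the class 80 – <100: L = 80, F = 70, f = 32, h = 20.
Median ≈ 80 + ((73 − 70) / 32) × 20 = 81.8750

81.9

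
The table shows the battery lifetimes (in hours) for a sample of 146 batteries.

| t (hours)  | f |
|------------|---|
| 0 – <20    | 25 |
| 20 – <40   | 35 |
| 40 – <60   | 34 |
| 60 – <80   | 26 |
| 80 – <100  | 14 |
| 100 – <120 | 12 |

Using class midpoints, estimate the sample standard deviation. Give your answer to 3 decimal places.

29.935

Midpoints: 10, 30, 50, 70, 90, 110
n = 146, Σfm = 7400, mean = 50.6849
Σfm² = 505000
Σf(m − x̄)² = Σfm² − (Σfm)²/n = 505000 − 7400²/146 = 129931.5068
Sample variance = 129931.5068 / 145 = 896.0794
Standard deviation = √896.0794 = 29.9346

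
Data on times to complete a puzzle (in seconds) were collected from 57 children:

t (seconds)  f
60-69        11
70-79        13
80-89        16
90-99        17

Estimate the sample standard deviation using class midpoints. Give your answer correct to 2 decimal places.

Midpoints: 64.5, 74.5, 84.5, 94.5
n = 57, Σfm = 4636.5, mean = 81.3421
Σfm² = 383974.25
Σf(m − x̄)² = Σfm² − (Σfm)²/n = 383974.25 − 4636.5²/57 = 6831.5789
Sample variance = 6831.5789 / 56 = 121.9925
Standard deviation = √121.9925 = 11.0450

11.05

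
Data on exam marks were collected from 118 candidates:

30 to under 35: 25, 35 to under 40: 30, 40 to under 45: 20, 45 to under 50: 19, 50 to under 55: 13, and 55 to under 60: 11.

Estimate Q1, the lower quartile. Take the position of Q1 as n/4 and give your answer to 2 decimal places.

35.75

Cumulative frequencies: 25, 55, 75, 94, 107, 118
n = 118; position = n/4 = 29.5.
This falls in the class 35 to under 40: L = 35, F = 25, f = 30, h = 5.
Lower quartile ≈ 35 + ((29.5 − 25) / 30) × 5 = 35.7500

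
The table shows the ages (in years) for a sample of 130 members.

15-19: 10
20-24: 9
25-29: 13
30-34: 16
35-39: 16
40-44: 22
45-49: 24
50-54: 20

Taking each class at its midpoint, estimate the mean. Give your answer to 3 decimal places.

Midpoints: 17, 22, 27, 32, 37, 42, 47, 52
Σfm = 10×17 + 9×22 + 13×27 + 16×32 + 16×37 + 22×42 + 24×47 + 20×52 = 4915
n = Σf = 130
Mean = 4915 / 130 = 37.8077

37.808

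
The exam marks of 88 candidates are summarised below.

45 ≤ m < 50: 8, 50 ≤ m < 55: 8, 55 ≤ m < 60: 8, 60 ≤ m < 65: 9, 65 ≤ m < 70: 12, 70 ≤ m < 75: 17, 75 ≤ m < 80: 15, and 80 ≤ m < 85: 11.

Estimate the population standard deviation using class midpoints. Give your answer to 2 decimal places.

Midpoints: 47.5, 52.5, 57.5, 62.5, 67.5, 72.5, 77.5, 82.5
n = 88, Σfm = 5935, mean = 67.4432
Σfm² = 410700
Σf(m − x̄)² = Σfm² − (Σfm)²/n = 410700 − 5935²/88 = 10424.7159
Population variance = 10424.7159 / 88 = 118.4627
Standard deviation = √118.4627 = 10.8841

10.88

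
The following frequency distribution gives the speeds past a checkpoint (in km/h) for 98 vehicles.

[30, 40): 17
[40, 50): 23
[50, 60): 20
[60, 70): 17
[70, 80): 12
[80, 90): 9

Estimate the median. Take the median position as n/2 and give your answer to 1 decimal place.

Cumulative frequencies: 17, 40, 60, 77, 89, 98
n = 98; position = n/2 = 49.
This falls in the class [50, 60): L = 50, F = 40, f = 20, h = 10.
Median ≈ 50 + ((49 − 40) / 20) × 10 = 54.5000

54.5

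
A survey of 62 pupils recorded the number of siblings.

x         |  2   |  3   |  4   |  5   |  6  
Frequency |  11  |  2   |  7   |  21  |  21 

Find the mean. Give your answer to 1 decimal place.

Values: 2, 3, 4, 5, 6
Σfx = 11×2 + 2×3 + 7×4 + 21×5 + 21×6 = 287
n = Σf = 62
Mean = 287 / 62 = 4.6290

4.6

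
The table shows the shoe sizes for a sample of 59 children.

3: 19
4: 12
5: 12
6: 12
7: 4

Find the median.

Cumulative frequencies: 19, 31, 43, 55, 59
n = 59, so the median is the value in position (n+1)/2 = 30.
Position 30 falls at value 4.

4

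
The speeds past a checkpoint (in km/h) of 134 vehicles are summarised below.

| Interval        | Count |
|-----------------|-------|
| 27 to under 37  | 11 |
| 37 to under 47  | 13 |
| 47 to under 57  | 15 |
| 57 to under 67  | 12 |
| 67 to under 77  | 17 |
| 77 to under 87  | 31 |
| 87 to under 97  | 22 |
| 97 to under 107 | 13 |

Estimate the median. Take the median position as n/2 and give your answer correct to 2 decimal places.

76.41

Cumulative frequencies: 11, 24, 39, 51, 68, 99, 121, 134
n = 134; position = n/2 = 67.
This falls in the class 67 to under 77: L = 67, F = 51, f = 17, h = 10.
Median ≈ 67 + ((67 − 51) / 17) × 10 = 76.4118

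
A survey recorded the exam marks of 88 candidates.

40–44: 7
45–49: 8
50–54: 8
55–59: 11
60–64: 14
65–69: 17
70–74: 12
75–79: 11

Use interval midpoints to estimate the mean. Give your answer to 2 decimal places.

Midpoints: 42, 47, 52, 57, 62, 67, 72, 77
Σfm = 7×42 + 8×47 + 8×52 + 11×57 + 14×62 + 17×67 + 12×72 + 11×77 = 5431
n = Σf = 88
Mean = 5431 / 88 = 61.7159

61.72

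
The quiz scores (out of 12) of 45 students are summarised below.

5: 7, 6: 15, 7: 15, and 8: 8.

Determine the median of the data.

7

Cumulative frequencies: 7, 22, 37, 45
n = 45, so the median is the value in position (n+1)/2 = 23.
Position 23 falls at value 7.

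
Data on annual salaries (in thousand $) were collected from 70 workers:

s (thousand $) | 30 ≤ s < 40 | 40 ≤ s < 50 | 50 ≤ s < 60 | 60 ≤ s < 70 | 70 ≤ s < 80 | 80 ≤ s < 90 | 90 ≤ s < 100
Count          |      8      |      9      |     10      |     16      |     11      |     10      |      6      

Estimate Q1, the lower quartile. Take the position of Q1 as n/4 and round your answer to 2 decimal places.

50.50

Cumulative frequencies: 8, 17, 27, 43, 54, 64, 70
n = 70; position = n/4 = 17.5.
This falls in the class 50 ≤ s < 60: L = 50, F = 17, f = 10, h = 10.
Lower quartile ≈ 50 + ((17.5 − 17) / 10) × 10 = 50.5000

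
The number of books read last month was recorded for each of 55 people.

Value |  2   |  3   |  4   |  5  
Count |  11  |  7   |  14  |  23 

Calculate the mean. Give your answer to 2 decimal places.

3.89

Values: 2, 3, 4, 5
Σfx = 11×2 + 7×3 + 14×4 + 23×5 = 214
n = Σf = 55
Mean = 214 / 55 = 3.8909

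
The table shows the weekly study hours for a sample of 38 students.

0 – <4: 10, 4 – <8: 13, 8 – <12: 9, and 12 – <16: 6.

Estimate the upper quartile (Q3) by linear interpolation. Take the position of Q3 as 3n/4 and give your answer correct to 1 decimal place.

10.4

Cumulative frequencies: 10, 23, 32, 38
n = 38; position = 3n/4 = 28.5.
This falls in the class 8 – <12: L = 8, F = 23, f = 9, h = 4.
Upper quartile ≈ 8 + ((28.5 − 23) / 9) × 4 = 10.4444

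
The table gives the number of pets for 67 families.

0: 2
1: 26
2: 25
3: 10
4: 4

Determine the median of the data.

Cumulative frequencies: 2, 28, 53, 63, 67
n = 67, so the median is the value in position (n+1)/2 = 34.
Position 34 falls at value 2.

2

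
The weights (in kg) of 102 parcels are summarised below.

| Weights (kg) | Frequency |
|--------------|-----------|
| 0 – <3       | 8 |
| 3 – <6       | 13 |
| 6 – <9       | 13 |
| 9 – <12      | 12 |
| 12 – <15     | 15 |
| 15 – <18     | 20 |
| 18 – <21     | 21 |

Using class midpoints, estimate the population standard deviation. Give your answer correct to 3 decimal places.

Midpoints: 1.5, 4.5, 7.5, 10.5, 13.5, 16.5, 19.5
n = 102, Σfm = 1236, mean = 12.1176
Σfm² = 18499.5
Σf(m − x̄)² = Σfm² − (Σfm)²/n = 18499.5 − 1236²/102 = 3522.0882
Population variance = 3522.0882 / 102 = 34.5303
Standard deviation = √34.5303 = 5.8762

5.876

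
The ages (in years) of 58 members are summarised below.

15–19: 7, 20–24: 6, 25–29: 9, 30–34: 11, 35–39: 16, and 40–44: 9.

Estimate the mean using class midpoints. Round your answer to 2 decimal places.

31.31

Midpoints: 17, 22, 27, 32, 37, 42
Σfm = 7×17 + 6×22 + 9×27 + 11×32 + 16×37 + 9×42 = 1816
n = Σf = 58
Mean = 1816 / 58 = 31.3103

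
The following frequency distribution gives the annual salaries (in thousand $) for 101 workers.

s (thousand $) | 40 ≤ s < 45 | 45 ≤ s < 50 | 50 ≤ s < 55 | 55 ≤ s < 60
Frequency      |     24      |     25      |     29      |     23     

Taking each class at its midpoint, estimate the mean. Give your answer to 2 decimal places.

50.02

Midpoints: 42.5, 47.5, 52.5, 57.5
Σfm = 24×42.5 + 25×47.5 + 29×52.5 + 23×57.5 = 5052.5
n = Σf = 101
Mean = 5052.5 / 101 = 50.0248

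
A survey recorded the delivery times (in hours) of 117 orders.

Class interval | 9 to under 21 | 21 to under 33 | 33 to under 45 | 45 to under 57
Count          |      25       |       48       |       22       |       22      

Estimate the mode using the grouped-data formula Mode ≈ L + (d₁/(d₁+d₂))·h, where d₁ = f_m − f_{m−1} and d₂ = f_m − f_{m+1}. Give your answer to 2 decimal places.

Modal class: 21 to under 33 (highest frequency 48).
d₁ = 48 − 25 = 23, d₂ = 48 − 22 = 26
Mode ≈ 21 + (23/(23+26)) × 12 = 21 + 5.6327 = 26.6327

26.63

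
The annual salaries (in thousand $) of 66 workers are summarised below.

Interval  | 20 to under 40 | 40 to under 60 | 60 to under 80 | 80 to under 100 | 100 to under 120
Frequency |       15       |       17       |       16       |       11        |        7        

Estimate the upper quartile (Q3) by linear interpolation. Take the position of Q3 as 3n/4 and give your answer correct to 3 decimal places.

Cumulative frequencies: 15, 32, 48, 59, 66
n = 66; position = 3n/4 = 49.5.
This falls in the class 80 to under 100: L = 80, F = 48, f = 11, h = 20.
Upper quartile ≈ 80 + ((49.5 − 48) / 11) × 20 = 82.7273

82.727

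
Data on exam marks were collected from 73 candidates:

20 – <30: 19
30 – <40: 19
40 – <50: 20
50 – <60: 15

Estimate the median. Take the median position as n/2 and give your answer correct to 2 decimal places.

39.21

Cumulative frequencies: 19, 38, 58, 73
n = 73; position = n/2 = 36.5.
This falls in the class 30 – <40: L = 30, F = 19, f = 19, h = 10.
Median ≈ 30 + ((36.5 − 19) / 19) × 10 = 39.2105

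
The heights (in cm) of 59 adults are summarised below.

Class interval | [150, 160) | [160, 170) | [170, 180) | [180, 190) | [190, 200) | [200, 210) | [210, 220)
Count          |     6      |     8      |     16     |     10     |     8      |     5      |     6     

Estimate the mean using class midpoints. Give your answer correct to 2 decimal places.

182.63

Midpoints: 155, 165, 175, 185, 195, 205, 215
Σfm = 6×155 + 8×165 + 16×175 + 10×185 + 8×195 + 5×205 + 6×215 = 10775
n = Σf = 59
Mean = 10775 / 59 = 182.6271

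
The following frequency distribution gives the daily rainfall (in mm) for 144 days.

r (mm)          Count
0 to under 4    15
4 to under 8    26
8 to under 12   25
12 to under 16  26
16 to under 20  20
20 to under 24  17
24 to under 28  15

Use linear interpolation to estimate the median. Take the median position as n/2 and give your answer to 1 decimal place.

Cumulative frequencies: 15, 41, 66, 92, 112, 129, 144
n = 144; position = n/2 = 72.
This falls in the class 12 to under 16: L = 12, F = 66, f = 26, h = 4.
Median ≈ 12 + ((72 − 66) / 26) × 4 = 12.9231

12.9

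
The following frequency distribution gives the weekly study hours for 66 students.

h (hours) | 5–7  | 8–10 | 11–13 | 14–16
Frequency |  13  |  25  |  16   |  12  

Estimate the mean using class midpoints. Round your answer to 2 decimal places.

10.23

Midpoints: 6, 9, 12, 15
Σfm = 13×6 + 25×9 + 16×12 + 12×15 = 675
n = Σf = 66
Mean = 675 / 66 = 10.2273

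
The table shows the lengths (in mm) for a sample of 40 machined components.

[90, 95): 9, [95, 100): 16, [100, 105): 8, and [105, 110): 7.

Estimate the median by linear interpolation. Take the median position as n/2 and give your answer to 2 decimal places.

98.44

Cumulative frequencies: 9, 25, 33, 40
n = 40; position = n/2 = 20.
This falls in the class [95, 100): L = 95, F = 9, f = 16, h = 5.
Median ≈ 95 + ((20 − 9) / 16) × 5 = 98.4375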